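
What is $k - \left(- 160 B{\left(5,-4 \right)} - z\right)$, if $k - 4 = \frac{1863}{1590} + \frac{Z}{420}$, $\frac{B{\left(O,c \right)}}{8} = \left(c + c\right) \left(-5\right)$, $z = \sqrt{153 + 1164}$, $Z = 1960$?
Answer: $\frac{81423643}{1590} + \sqrt{1317} \approx 51246.0$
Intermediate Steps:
$z = \sqrt{1317} \approx 36.29$
$B{\left(O,c \right)} = - 80 c$ ($B{\left(O,c \right)} = 8 \left(c + c\right) \left(-5\right) = 8 \cdot 2 c \left(-5\right) = 8 \left(- 10 c\right) = - 80 c$)
$k = \frac{15643}{1590}$ ($k = 4 + \left(\frac{1863}{1590} + \frac{1960}{420}\right) = 4 + \left(1863 \cdot \frac{1}{1590} + 1960 \cdot \frac{1}{420}\right) = 4 + \left(\frac{621}{530} + \frac{14}{3}\right) = 4 + \frac{9283}{1590} = \frac{15643}{1590} \approx 9.8384$)
$k - \left(- 160 B{\left(5,-4 \right)} - z\right) = \frac{15643}{1590} - \left(- 160 \left(\left(-80\right) \left(-4\right)\right) - \sqrt{1317}\right) = \frac{15643}{1590} - \left(\left(-160\right) 320 - \sqrt{1317}\right) = \frac{15643}{1590} - \left(-51200 - \sqrt{1317}\right) = \frac{15643}{1590} + \left(51200 + \sqrt{1317}\right) = \frac{81423643}{1590} + \sqrt{1317}$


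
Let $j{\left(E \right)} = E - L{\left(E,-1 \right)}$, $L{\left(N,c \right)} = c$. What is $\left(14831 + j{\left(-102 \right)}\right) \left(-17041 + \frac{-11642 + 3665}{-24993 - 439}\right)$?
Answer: $- \frac{3191834383275}{12716} \approx -2.5101 \cdot 10^{8}$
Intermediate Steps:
$j{\left(E \right)} = 1 + E$ ($j{\left(E \right)} = E - -1 = E + 1 = 1 + E$)
$\left(14831 + j{\left(-102 \right)}\right) \left(-17041 + \frac{-11642 + 3665}{-24993 - 439}\right) = \left(14831 + \left(1 - 102\right)\right) \left(-17041 + \frac{-11642 + 3665}{-24993 - 439}\right) = \left(14831 - 101\right) \left(-17041 - \frac{7977}{-25432}\right) = 14730 \left(-17041 - - \frac{7977}{25432}\right) = 14730 \left(-17041 + \frac{7977}{25432}\right) = 14730 \left(- \frac{433378735}{25432}\right) = - \frac{3191834383275}{12716}$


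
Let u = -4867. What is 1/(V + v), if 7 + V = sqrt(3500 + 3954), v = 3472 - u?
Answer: 4166/34707385 - sqrt(7454)/69414770 ≈ 0.00011879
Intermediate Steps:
v = 8339 (v = 3472 - 1*(-4867) = 3472 + 4867 = 8339)
V = -7 + sqrt(7454) (V = -7 + sqrt(3500 + 3954) = -7 + sqrt(7454) ≈ 79.337)
1/(V + v) = 1/((-7 + sqrt(7454)) + 8339) = 1/(8332 + sqrt(7454))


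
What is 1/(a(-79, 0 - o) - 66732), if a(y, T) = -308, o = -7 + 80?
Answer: -1/67040 ≈ -1.4916e-5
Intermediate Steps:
o = 73
1/(a(-79, 0 - o) - 66732) = 1/(-308 - 66732) = 1/(-67040) = -1/67040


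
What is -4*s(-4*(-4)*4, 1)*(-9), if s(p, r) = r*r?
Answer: 36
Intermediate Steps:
s(p, r) = r**2
-4*s(-4*(-4)*4, 1)*(-9) = -4*1**2*(-9) = -4*1*(-9) = -4*(-9) = 36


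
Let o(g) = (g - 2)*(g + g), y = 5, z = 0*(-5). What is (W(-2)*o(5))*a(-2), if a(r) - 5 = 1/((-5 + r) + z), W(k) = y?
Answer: 5100/7 ≈ 728.57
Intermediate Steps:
z = 0
o(g) = 2*g*(-2 + g) (o(g) = (-2 + g)*(2*g) = 2*g*(-2 + g))
W(k) = 5
a(r) = 5 + 1/(-5 + r) (a(r) = 5 + 1/((-5 + r) + 0) = 5 + 1/(-5 + r))
(W(-2)*o(5))*a(-2) = (5*(2*5*(-2 + 5)))*((-24 + 5*(-2))/(-5 - 2)) = (5*(2*5*3))*((-24 - 10)/(-7)) = (5*30)*(-⅐*(-34)) = 150*(34/7) = 5100/7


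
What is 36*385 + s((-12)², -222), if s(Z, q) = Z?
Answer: 14004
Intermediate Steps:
36*385 + s((-12)², -222) = 36*385 + (-12)² = 13860 + 144 = 14004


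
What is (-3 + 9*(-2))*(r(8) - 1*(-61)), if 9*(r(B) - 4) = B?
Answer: -4151/3 ≈ -1383.7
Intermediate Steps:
r(B) = 4 + B/9
(-3 + 9*(-2))*(r(8) - 1*(-61)) = (-3 + 9*(-2))*((4 + (⅑)*8) - 1*(-61)) = (-3 - 18)*((4 + 8/9) + 61) = -21*(44/9 + 61) = -21*593/9 = -4151/3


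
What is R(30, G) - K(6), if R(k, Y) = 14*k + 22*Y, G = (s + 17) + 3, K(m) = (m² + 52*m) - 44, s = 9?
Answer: 754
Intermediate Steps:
K(m) = -44 + m² + 52*m
G = 29 (G = (9 + 17) + 3 = 26 + 3 = 29)
R(30, G) - K(6) = (14*30 + 22*29) - (-44 + 6² + 52*6) = (420 + 638) - (-44 + 36 + 312) = 1058 - 1*304 = 1058 - 304 = 754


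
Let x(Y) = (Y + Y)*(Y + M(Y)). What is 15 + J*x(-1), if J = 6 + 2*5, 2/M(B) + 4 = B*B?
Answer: 205/3 ≈ 68.333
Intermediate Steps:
M(B) = 2/(-4 + B²) (M(B) = 2/(-4 + B*B) = 2/(-4 + B²))
x(Y) = 2*Y*(Y + 2/(-4 + Y²)) (x(Y) = (Y + Y)*(Y + 2/(-4 + Y²)) = (2*Y)*(Y + 2/(-4 + Y²)) = 2*Y*(Y + 2/(-4 + Y²)))
J = 16 (J = 6 + 10 = 16)
15 + J*x(-1) = 15 + 16*(2*(-1)*(2 - (-4 + (-1)²))/(-4 + (-1)²)) = 15 + 16*(2*(-1)*(2 - (-4 + 1))/(-4 + 1)) = 15 + 16*(2*(-1)*(2 - 1*(-3))/(-3)) = 15 + 16*(2*(-1)*(-⅓)*(2 + 3)) = 15 + 16*(2*(-1)*(-⅓)*5) = 15 + 16*(10/3) = 15 + 160/3 = 205/3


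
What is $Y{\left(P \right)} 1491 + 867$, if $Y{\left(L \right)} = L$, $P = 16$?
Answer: $24723$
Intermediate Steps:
$Y{\left(P \right)} 1491 + 867 = 16 \cdot 1491 + 867 = 23856 + 867 = 24723$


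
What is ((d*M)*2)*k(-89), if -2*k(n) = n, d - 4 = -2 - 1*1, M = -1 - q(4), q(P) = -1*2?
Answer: 89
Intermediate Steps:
q(P) = -2
M = 1 (M = -1 - 1*(-2) = -1 + 2 = 1)
d = 1 (d = 4 + (-2 - 1*1) = 4 + (-2 - 1) = 4 - 3 = 1)
k(n) = -n/2
((d*M)*2)*k(-89) = ((1*1)*2)*(-½*(-89)) = (1*2)*(89/2) = 2*(89/2) = 89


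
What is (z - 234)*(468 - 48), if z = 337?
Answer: 43260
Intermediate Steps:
(z - 234)*(468 - 48) = (337 - 234)*(468 - 48) = 103*420 = 43260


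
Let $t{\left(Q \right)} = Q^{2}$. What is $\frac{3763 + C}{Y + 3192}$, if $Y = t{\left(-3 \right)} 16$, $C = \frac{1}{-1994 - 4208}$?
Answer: $\frac{7779375}{6896624} \approx 1.128$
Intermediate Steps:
$C = - \frac{1}{6202}$ ($C = \frac{1}{-6202} = - \frac{1}{6202} \approx -0.00016124$)
$Y = 144$ ($Y = \left(-3\right)^{2} \cdot 16 = 9 \cdot 16 = 144$)
$\frac{3763 + C}{Y + 3192} = \frac{3763 - \frac{1}{6202}}{144 + 3192} = \frac{23338125}{6202 \cdot 3336} = \frac{23338125}{6202} \cdot \frac{1}{3336} = \frac{7779375}{6896624}$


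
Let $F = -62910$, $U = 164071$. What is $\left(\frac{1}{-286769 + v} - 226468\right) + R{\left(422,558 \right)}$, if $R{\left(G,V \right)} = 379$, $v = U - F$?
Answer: $- \frac{13517409133}{59788} \approx -2.2609 \cdot 10^{5}$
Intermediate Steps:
$v = 226981$ ($v = 164071 - -62910 = 164071 + 62910 = 226981$)
$\left(\frac{1}{-286769 + v} - 226468\right) + R{\left(422,558 \right)} = \left(\frac{1}{-286769 + 226981} - 226468\right) + 379 = \left(\frac{1}{-59788} - 226468\right) + 379 = \left(- \frac{1}{59788} - 226468\right) + 379 = - \frac{13540068785}{59788} + 379 = - \frac{13517409133}{59788}$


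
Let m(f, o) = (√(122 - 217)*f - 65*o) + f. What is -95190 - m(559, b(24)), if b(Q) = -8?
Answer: -96269 - 559*I*√95 ≈ -96269.0 - 5448.5*I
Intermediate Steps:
m(f, o) = f - 65*o + I*f*√95 (m(f, o) = (√(-95)*f - 65*o) + f = ((I*√95)*f - 65*o) + f = (I*f*√95 - 65*o) + f = (-65*o + I*f*√95) + f = f - 65*o + I*f*√95)
-95190 - m(559, b(24)) = -95190 - (559 - 65*(-8) + I*559*√95) = -95190 - (559 + 520 + 559*I*√95) = -95190 - (1079 + 559*I*√95) = -95190 + (-1079 - 559*I*√95) = -96269 - 559*I*√95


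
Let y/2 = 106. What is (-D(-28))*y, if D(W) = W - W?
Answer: 0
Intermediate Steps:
D(W) = 0
y = 212 (y = 2*106 = 212)
(-D(-28))*y = -1*0*212 = 0*212 = 0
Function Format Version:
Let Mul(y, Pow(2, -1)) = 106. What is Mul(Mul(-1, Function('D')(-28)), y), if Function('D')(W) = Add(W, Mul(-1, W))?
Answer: 0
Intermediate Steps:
Function('D')(W) = 0
y = 212 (y = Mul(2, 106) = 212)
Mul(Mul(-1, Function('D')(-28)), y) = Mul(Mul(-1, 0), 212) = Mul(0, 212) = 0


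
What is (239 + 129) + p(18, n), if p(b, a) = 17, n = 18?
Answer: 385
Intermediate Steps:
(239 + 129) + p(18, n) = (239 + 129) + 17 = 368 + 17 = 385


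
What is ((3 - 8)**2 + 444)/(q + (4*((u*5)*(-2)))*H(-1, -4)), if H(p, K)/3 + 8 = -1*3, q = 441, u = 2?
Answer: 469/3081 ≈ 0.15222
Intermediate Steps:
H(p, K) = -33 (H(p, K) = -24 + 3*(-1*3) = -24 + 3*(-3) = -24 - 9 = -33)
((3 - 8)**2 + 444)/(q + (4*((u*5)*(-2)))*H(-1, -4)) = ((3 - 8)**2 + 444)/(441 + (4*((2*5)*(-2)))*(-33)) = ((-5)**2 + 444)/(441 + (4*(10*(-2)))*(-33)) = (25 + 444)/(441 + (4*(-20))*(-33)) = 469/(441 - 80*(-33)) = 469/(441 + 2640) = 469/3081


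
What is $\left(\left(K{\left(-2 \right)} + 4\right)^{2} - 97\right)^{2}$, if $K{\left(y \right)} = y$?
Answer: $8649$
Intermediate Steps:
$\left(\left(K{\left(-2 \right)} + 4\right)^{2} - 97\right)^{2} = \left(\left(-2 + 4\right)^{2} - 97\right)^{2} = \left(2^{2} - 97\right)^{2} = \left(4 - 97\right)^{2} = \left(-93\right)^{2} = 8649$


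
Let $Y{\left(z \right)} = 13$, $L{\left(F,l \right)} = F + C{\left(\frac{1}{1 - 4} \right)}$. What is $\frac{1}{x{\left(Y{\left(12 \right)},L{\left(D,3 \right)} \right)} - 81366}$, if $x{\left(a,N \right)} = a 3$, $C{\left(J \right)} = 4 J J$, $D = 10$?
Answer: $- \frac{1}{81327} \approx -1.2296 \cdot 10^{-5}$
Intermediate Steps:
$C{\left(J \right)} = 4 J^{2}$
$L{\left(F,l \right)} = \frac{4}{9} + F$ ($L{\left(F,l \right)} = F + 4 \left(\frac{1}{1 - 4}\right)^{2} = F + 4 \left(\frac{1}{-3}\right)^{2} = F + 4 \left(- \frac{1}{3}\right)^{2} = F + 4 \cdot \frac{1}{9} = F + \frac{4}{9} = \frac{4}{9} + F$)
$x{\left(a,N \right)} = 3 a$
$\frac{1}{x{\left(Y{\left(12 \right)},L{\left(D,3 \right)} \right)} - 81366} = \frac{1}{3 \cdot 13 - 81366} = \frac{1}{39 - 81366} = \frac{1}{-81327} = - \frac{1}{81327}$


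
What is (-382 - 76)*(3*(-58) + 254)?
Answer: -36640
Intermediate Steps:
(-382 - 76)*(3*(-58) + 254) = -458*(-174 + 254) = -458*80 = -36640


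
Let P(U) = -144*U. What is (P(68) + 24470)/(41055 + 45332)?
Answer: 358/2107 ≈ 0.16991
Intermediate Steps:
(P(68) + 24470)/(41055 + 45332) = (-144*68 + 24470)/(41055 + 45332) = (-9792 + 24470)/86387 = 14678*(1/86387) = 358/2107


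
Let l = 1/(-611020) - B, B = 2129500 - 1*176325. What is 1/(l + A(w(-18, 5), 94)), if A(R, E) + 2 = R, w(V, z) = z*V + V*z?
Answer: -611020/1193540194141 ≈ -5.1194e-7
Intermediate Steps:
w(V, z) = 2*V*z (w(V, z) = V*z + V*z = 2*V*z)
A(R, E) = -2 + R
B = 1953175 (B = 2129500 - 176325 = 1953175)
l = -1193428988501/611020 (l = 1/(-611020) - 1*1953175 = -1/611020 - 1953175 = -1193428988501/611020 ≈ -1.9532e+6)
1/(l + A(w(-18, 5), 94)) = 1/(-1193428988501/611020 + (-2 + 2*(-18)*5)) = 1/(-1193428988501/611020 + (-2 - 180)) = 1/(-1193428988501/611020 - 182) = 1/(-1193540194141/611020) = -611020/1193540194141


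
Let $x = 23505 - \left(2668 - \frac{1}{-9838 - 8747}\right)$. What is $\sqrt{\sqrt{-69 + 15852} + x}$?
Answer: $\frac{\sqrt{799682904860 + 38378025 \sqrt{15783}}}{6195} \approx 144.78$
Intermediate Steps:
$x = \frac{387255644}{18585}$ ($x = 23505 - \left(2668 - \frac{1}{-18585}\right) = 23505 - \left(2668 - - \frac{1}{18585}\right) = 23505 - \left(2668 + \frac{1}{18585}\right) = 23505 - \frac{49584781}{18585} = \frac{387255644}{18585} \approx 20837.0$)
$\sqrt{\sqrt{-69 + 15852} + x} = \sqrt{\sqrt{-69 + 15852} + \frac{387255644}{18585}} = \sqrt{\sqrt{15783} + \frac{387255644}{18585}} = \sqrt{\frac{387255644}{18585} + \sqrt{15783}}$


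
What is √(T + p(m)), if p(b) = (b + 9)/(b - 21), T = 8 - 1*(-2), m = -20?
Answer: √17261/41 ≈ 3.2044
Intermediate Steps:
T = 10 (T = 8 + 2 = 10)
p(b) = (9 + b)/(-21 + b)
√(T + p(m)) = √(10 + (9 - 20)/(-21 - 20)) = √(10 - 11/(-41)) = √(10 - 1/41*(-11)) = √(10 + 11/41) = √(421/41) = √17261/41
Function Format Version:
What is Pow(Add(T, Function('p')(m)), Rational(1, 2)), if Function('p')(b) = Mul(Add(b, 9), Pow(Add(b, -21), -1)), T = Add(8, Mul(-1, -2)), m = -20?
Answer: Mul(Rational(1, 41), Pow(17261, Rational(1, 2))) ≈ 3.2044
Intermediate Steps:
T = 10 (T = Add(8, 2) = 10)
Function('p')(b) = Mul(Pow(Add(-21, b), -1), Add(9, b)) (Function('p')(b) = Mul(Add(9, b), Pow(Add(-21, b), -1)) = Mul(Pow(Add(-21, b), -1), Add(9, b)))
Pow(Add(T, Function('p')(m)), Rational(1, 2)) = Pow(Add(10, Mul(Pow(Add(-21, -20), -1), Add(9, -20))), Rational(1, 2)) = Pow(Add(10, Mul(Pow(-41, -1), -11)), Rational(1, 2)) = Pow(Add(10, Mul(Rational(-1, 41), -11)), Rational(1, 2)) = Pow(Add(10, Rational(11, 41)), Rational(1, 2)) = Pow(Rational(421, 41), Rational(1, 2)) = Mul(Rational(1, 41), Pow(17261, Rational(1, 2)))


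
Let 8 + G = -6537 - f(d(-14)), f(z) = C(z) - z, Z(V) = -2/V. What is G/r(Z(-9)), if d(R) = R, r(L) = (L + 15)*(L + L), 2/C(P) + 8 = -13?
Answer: -3718899/3836 ≈ -969.47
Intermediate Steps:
C(P) = -2/21 (C(P) = 2/(-8 - 13) = 2/(-21) = 2*(-1/21) = -2/21)
r(L) = 2*L*(15 + L) (r(L) = (15 + L)*(2*L) = 2*L*(15 + L))
f(z) = -2/21 - z
G = -137737/21 (G = -8 + (-6537 - (-2/21 - 1*(-14))) = -8 + (-6537 - (-2/21 + 14)) = -8 + (-6537 - 1*292/21) = -8 + (-6537 - 292/21) = -8 - 137569/21 = -137737/21 ≈ -6558.9)
G/r(Z(-9)) = -137737*9/(4*(15 - 2/(-9)))/21 = -137737*9/(4*(15 - 2*(-⅑)))/21 = -137737*9/(4*(15 + 2/9))/21 = -137737/(21*(2*(2/9)*(137/9))) = -137737/(21*548/81) = -137737/21*81/548 = -3718899/3836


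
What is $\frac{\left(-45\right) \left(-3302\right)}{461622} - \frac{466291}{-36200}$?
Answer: $\frac{36771523667}{2785119400} \approx 13.203$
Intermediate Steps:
$\frac{\left(-45\right) \left(-3302\right)}{461622} - \frac{466291}{-36200} = 148590 \cdot \frac{1}{461622} - - \frac{466291}{36200} = \frac{24765}{76937} + \frac{466291}{36200} = \frac{36771523667}{2785119400}$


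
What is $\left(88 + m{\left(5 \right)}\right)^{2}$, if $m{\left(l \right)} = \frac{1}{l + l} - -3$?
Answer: $\frac{829921}{100} \approx 8299.2$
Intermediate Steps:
$m{\left(l \right)} = 3 + \frac{1}{2 l}$ ($m{\left(l \right)} = \frac{1}{2 l} + 3 = 3 + \frac{1}{2 l}$)
$\left(88 + m{\left(5 \right)}\right)^{2} = \left(88 + \left(3 + \frac{1}{2 \cdot 5}\right)\right)^{2} = \left(88 + \left(3 + \frac{1}{2} \cdot \frac{1}{5}\right)\right)^{2} = \left(88 + \left(3 + \frac{1}{10}\right)\right)^{2} = \left(88 + \frac{31}{10}\right)^{2} = \left(\frac{911}{10}\right)^{2} = \frac{829921}{100}$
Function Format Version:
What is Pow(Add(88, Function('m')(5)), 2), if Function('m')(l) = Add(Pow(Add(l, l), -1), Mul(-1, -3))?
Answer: Rational(829921, 100) ≈ 8299.2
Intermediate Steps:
Function('m')(l) = Add(3, Mul(Rational(1, 2), Pow(l, -1))) (Function('m')(l) = Add(Pow(Mul(2, l), -1), 3) = Add(Mul(Rational(1, 2), Pow(l, -1)), 3) = Add(3, Mul(Rational(1, 2), Pow(l, -1))))
Pow(Add(88, Function('m')(5)), 2) = Pow(Add(88, Add(3, Mul(Rational(1, 2), Pow(5, -1)))), 2) = Pow(Add(88, Add(3, Mul(Rational(1, 2), Rational(1, 5)))), 2) = Pow(Add(88, Add(3, Rational(1, 10))), 2) = Pow(Add(88, Rational(31, 10)), 2) = Pow(Rational(911, 10), 2) = Rational(829921, 100)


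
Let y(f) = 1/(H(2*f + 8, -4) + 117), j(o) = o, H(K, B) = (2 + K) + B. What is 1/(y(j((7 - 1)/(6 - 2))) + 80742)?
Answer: 126/10173493 ≈ 1.2385e-5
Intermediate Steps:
H(K, B) = 2 + B + K
y(f) = 1/(123 + 2*f) (y(f) = 1/((2 - 4 + (2*f + 8)) + 117) = 1/((2 - 4 + (8 + 2*f)) + 117) = 1/((6 + 2*f) + 117) = 1/(123 + 2*f))
1/(y(j((7 - 1)/(6 - 2))) + 80742) = 1/(1/(123 + 2*((7 - 1)/(6 - 2))) + 80742) = 1/(1/(123 + 2*(6/4)) + 80742) = 1/(1/(123 + 2*(6*(1/4))) + 80742) = 1/(1/(123 + 2*(3/2)) + 80742) = 1/(1/(123 + 3) + 80742) = 1/(1/126 + 80742) = 1/(10173493/126) = 126/10173493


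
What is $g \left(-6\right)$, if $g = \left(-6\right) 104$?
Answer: $3744$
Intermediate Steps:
$g = -624$
$g \left(-6\right) = \left(-624\right) \left(-6\right) = 3744$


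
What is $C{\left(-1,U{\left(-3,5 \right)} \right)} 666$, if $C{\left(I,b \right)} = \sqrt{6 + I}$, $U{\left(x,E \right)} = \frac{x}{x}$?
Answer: $666 \sqrt{5} \approx 1489.2$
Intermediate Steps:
$U{\left(x,E \right)} = 1$
$C{\left(-1,U{\left(-3,5 \right)} \right)} 666 = \sqrt{6 - 1} \cdot 666 = \sqrt{5} \cdot 666 = 666 \sqrt{5}$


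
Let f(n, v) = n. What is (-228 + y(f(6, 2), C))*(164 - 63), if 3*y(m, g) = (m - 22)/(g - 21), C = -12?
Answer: -2278156/99 ≈ -23012.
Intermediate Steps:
y(m, g) = (-22 + m)/(3*(-21 + g)) (y(m, g) = ((m - 22)/(g - 21))/3 = ((-22 + m)/(-21 + g))/3 = (-22 + m)/(3*(-21 + g)))
(-228 + y(f(6, 2), C))*(164 - 63) = (-228 + (-22 + 6)/(3*(-21 - 12)))*(164 - 63) = (-228 + (⅓)*(-16)/(-33))*101 = (-228 + (⅓)*(-1/33)*(-16))*101 = (-228 + 16/99)*101 = -22556/99*101 = -2278156/99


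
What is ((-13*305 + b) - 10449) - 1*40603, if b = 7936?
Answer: -47081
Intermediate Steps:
((-13*305 + b) - 10449) - 1*40603 = ((-13*305 + 7936) - 10449) - 1*40603 = ((-3965 + 7936) - 10449) - 40603 = (3971 - 10449) - 40603 = -6478 - 40603 = -47081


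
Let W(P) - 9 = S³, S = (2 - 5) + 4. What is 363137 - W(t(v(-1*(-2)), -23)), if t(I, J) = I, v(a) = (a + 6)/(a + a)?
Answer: 363127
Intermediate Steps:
S = 1 (S = -3 + 4 = 1)
v(a) = (6 + a)/(2*a) (v(a) = (6 + a)/((2*a)) = (6 + a)*(1/(2*a)) = (6 + a)/(2*a))
W(P) = 10 (W(P) = 9 + 1³ = 9 + 1 = 10)
363137 - W(t(v(-1*(-2)), -23)) = 363137 - 1*10 = 363137 - 10 = 363127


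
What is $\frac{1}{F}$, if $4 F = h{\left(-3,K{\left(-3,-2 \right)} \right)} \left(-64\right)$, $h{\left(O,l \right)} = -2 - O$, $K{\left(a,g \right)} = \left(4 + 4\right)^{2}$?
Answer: $- \frac{1}{16} \approx -0.0625$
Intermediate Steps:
$K{\left(a,g \right)} = 64$ ($K{\left(a,g \right)} = 8^{2} = 64$)
$F = -16$ ($F = \frac{\left(-2 - -3\right) \left(-64\right)}{4} = \frac{\left(-2 + 3\right) \left(-64\right)}{4} = \frac{1 \left(-64\right)}{4} = \frac{1}{4} \left(-64\right) = -16$)
$\frac{1}{F} = \frac{1}{-16} = - \frac{1}{16}$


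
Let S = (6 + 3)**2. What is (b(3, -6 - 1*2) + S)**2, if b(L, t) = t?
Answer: 5329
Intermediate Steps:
S = 81 (S = 9**2 = 81)
(b(3, -6 - 1*2) + S)**2 = ((-6 - 1*2) + 81)**2 = ((-6 - 2) + 81)**2 = (-8 + 81)**2 = 73**2 = 5329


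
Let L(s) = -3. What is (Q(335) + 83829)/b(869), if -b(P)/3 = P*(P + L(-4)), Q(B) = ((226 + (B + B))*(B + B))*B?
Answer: -201191029/2257662 ≈ -89.115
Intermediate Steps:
Q(B) = 2*B**2*(226 + 2*B) (Q(B) = ((226 + 2*B)*(2*B))*B = (2*B*(226 + 2*B))*B = 2*B**2*(226 + 2*B))
b(P) = -3*P*(-3 + P) (b(P) = -3*P*(P - 3) = -3*P*(-3 + P))
(Q(335) + 83829)/b(869) = (4*335**2*(113 + 335) + 83829)/((3*869*(3 - 1*869))) = (4*112225*448 + 83829)/((3*869*(3 - 869))) = (201107200 + 83829)/((3*869*(-866))) = 201191029/(-2257662) = 201191029*(-1/2257662) = -201191029/2257662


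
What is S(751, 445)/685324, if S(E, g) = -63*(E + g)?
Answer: -18837/171331 ≈ -0.10995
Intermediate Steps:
S(E, g) = -63*E - 63*g
S(751, 445)/685324 = (-63*751 - 63*445)/685324 = (-47313 - 28035)*(1/685324) = -75348*1/685324 = -18837/171331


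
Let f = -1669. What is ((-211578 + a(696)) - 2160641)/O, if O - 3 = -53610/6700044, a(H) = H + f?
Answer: -2650081803408/3341087 ≈ -7.9318e+5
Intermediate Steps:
a(H) = -1669 + H (a(H) = H - 1669 = -1669 + H)
O = 3341087/1116674 (O = 3 - 53610/6700044 = 3 - 53610*1/6700044 = 3 - 8935/1116674 = 3341087/1116674 ≈ 2.9920)
((-211578 + a(696)) - 2160641)/O = ((-211578 + (-1669 + 696)) - 2160641)/(3341087/1116674) = ((-211578 - 973) - 2160641)*(1116674/3341087) = (-212551 - 2160641)*(1116674/3341087) = -2373192*1116674/3341087 = -2650081803408/3341087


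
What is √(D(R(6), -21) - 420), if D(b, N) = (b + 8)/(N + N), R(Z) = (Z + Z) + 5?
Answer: I*√741930/42 ≈ 20.508*I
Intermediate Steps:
R(Z) = 5 + 2*Z (R(Z) = 2*Z + 5 = 5 + 2*Z)
D(b, N) = (8 + b)/(2*N) (D(b, N) = (8 + b)/((2*N)) = (8 + b)*(1/(2*N)) = (8 + b)/(2*N))
√(D(R(6), -21) - 420) = √((½)*(8 + (5 + 2*6))/(-21) - 420) = √((½)*(-1/21)*(8 + (5 + 12)) - 420) = √((½)*(-1/21)*(8 + 17) - 420) = √((½)*(-1/21)*25 - 420) = √(-25/42 - 420) = √(-17665/42) = I*√741930/42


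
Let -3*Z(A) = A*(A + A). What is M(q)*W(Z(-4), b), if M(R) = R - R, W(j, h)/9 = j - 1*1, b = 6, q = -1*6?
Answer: 0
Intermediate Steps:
q = -6
Z(A) = -2*A**2/3 (Z(A) = -A*(A + A)/3 = -A*2*A/3 = -2*A**2/3)
W(j, h) = -9 + 9*j (W(j, h) = 9*(j - 1*1) = 9*(j - 1) = 9*(-1 + j) = -9 + 9*j)
M(R) = 0
M(q)*W(Z(-4), b) = 0*(-9 + 9*(-2/3*(-4)**2)) = 0*(-9 + 9*(-2/3*16)) = 0*(-9 + 9*(-32/3)) = 0*(-9 - 96) = 0*(-105) = 0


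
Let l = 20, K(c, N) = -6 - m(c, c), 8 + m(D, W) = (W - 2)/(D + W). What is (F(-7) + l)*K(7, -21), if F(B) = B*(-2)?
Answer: 391/7 ≈ 55.857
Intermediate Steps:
m(D, W) = -8 + (-2 + W)/(D + W) (m(D, W) = -8 + (W - 2)/(D + W) = -8 + (-2 + W)/(D + W))
K(c, N) = -6 - (-2 - 15*c)/(2*c) (K(c, N) = -6 - (-2 - 8*c - 7*c)/(c + c) = -6 - (-2 - 15*c)/(2*c))
F(B) = -2*B
(F(-7) + l)*K(7, -21) = (-2*(-7) + 20)*(3/2 + 1/7) = (14 + 20)*(3/2 + ⅐) = 34*(23/14) = 391/7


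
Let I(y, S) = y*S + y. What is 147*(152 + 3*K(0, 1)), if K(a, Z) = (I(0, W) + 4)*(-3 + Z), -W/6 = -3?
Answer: 18816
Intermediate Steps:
W = 18 (W = -6*(-3) = 18)
I(y, S) = y + S*y (I(y, S) = S*y + y = y + S*y)
K(a, Z) = -12 + 4*Z (K(a, Z) = (0*(1 + 18) + 4)*(-3 + Z) = (0*19 + 4)*(-3 + Z) = (0 + 4)*(-3 + Z) = 4*(-3 + Z) = -12 + 4*Z)
147*(152 + 3*K(0, 1)) = 147*(152 + 3*(-12 + 4*1)) = 147*(152 + 3*(-12 + 4)) = 147*(152 + 3*(-8)) = 147*(152 - 24) = 147*128 = 18816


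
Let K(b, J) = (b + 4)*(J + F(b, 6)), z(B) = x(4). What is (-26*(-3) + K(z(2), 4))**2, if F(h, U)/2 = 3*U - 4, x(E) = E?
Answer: 111556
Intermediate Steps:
z(B) = 4
F(h, U) = -8 + 6*U (F(h, U) = 2*(3*U - 4) = 2*(-4 + 3*U) = -8 + 6*U)
K(b, J) = (4 + b)*(28 + J) (K(b, J) = (b + 4)*(J + (-8 + 6*6)) = (4 + b)*(J + (-8 + 36)) = (4 + b)*(J + 28) = (4 + b)*(28 + J))
(-26*(-3) + K(z(2), 4))**2 = (-26*(-3) + (112 + 4*4 + 28*4 + 4*4))**2 = (78 + (112 + 16 + 112 + 16))**2 = (78 + 256)**2 = 334**2 = 111556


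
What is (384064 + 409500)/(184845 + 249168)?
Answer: 793564/434013 ≈ 1.8284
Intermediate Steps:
(384064 + 409500)/(184845 + 249168) = 793564/434013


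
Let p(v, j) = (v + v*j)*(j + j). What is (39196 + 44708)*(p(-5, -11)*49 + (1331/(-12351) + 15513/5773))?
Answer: -203178336160000/44929 ≈ -4.5222e+9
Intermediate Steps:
p(v, j) = 2*j*(v + j*v) (p(v, j) = (v + j*v)*(2*j) = 2*j*(v + j*v))
(39196 + 44708)*(p(-5, -11)*49 + (1331/(-12351) + 15513/5773)) = (39196 + 44708)*((2*(-11)*(-5)*(1 - 11))*49 + (1331/(-12351) + 15513/5773)) = 83904*((2*(-11)*(-5)*(-10))*49 + (1331*(-1/12351) + 15513*(1/5773))) = 83904*(-1100*49 + (-1331/12351 + 15513/5773)) = 83904*(-53900 + 7996400/3100101) = 83904*(-167087447500/3100101) = -203178336160000/44929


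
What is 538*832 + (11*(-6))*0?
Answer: 447616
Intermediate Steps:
538*832 + (11*(-6))*0 = 447616 - 66*0 = 447616 + 0 = 447616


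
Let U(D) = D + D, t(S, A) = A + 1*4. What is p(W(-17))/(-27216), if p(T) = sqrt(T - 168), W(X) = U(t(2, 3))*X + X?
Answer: -I*sqrt(47)/9072 ≈ -0.00075569*I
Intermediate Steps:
t(S, A) = 4 + A (t(S, A) = A + 4 = 4 + A)
U(D) = 2*D
W(X) = 15*X (W(X) = (2*(4 + 3))*X + X = (2*7)*X + X = 14*X + X = 15*X)
p(T) = sqrt(-168 + T)
p(W(-17))/(-27216) = sqrt(-168 + 15*(-17))/(-27216) = sqrt(-168 - 255)*(-1/27216) = sqrt(-423)*(-1/27216) = (3*I*sqrt(47))*(-1/27216) = -I*sqrt(47)/9072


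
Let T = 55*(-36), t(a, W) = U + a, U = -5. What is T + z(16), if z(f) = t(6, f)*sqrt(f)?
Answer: -1976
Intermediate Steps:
t(a, W) = -5 + a
T = -1980
z(f) = sqrt(f) (z(f) = (-5 + 6)*sqrt(f) = 1*sqrt(f) = sqrt(f))
T + z(16) = -1980 + sqrt(16) = -1980 + 4 = -1976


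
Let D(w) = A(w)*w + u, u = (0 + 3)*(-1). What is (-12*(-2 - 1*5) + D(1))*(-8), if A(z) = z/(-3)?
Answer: -1936/3 ≈ -645.33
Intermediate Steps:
A(z) = -z/3 (A(z) = z*(-⅓) = -z/3)
u = -3 (u = 3*(-1) = -3)
D(w) = -3 - w²/3 (D(w) = (-w/3)*w - 3 = -w²/3 - 3 = -3 - w²/3)
(-12*(-2 - 1*5) + D(1))*(-8) = (-12*(-2 - 1*5) + (-3 - ⅓*1²))*(-8) = (-12*(-2 - 5) + (-3 - ⅓*1))*(-8) = (-12*(-7) + (-3 - ⅓))*(-8) = (84 - 10/3)*(-8) = (242/3)*(-8) = -1936/3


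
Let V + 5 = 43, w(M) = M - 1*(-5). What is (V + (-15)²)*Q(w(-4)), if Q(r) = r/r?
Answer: 263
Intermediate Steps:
w(M) = 5 + M (w(M) = M + 5 = 5 + M)
V = 38 (V = -5 + 43 = 38)
Q(r) = 1
(V + (-15)²)*Q(w(-4)) = (38 + (-15)²)*1 = (38 + 225)*1 = 263*1 = 263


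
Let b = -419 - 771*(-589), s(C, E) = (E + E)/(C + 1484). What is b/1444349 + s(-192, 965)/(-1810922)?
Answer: 530762097367615/1689679783336588 ≈ 0.31412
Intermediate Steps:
s(C, E) = 2*E/(1484 + C) (s(C, E) = (2*E)/(1484 + C) = 2*E/(1484 + C))
b = 453700 (b = -419 + 454119 = 453700)
b/1444349 + s(-192, 965)/(-1810922) = 453700/1444349 + (2*965/(1484 - 192))/(-1810922) = 453700*(1/1444349) + (2*965/1292)*(-1/1810922) = 453700/1444349 + (2*965*(1/1292))*(-1/1810922) = 453700/1444349 + (965/646)*(-1/1810922) = 453700/1444349 - 965/1169855612 = 530762097367615/1689679783336588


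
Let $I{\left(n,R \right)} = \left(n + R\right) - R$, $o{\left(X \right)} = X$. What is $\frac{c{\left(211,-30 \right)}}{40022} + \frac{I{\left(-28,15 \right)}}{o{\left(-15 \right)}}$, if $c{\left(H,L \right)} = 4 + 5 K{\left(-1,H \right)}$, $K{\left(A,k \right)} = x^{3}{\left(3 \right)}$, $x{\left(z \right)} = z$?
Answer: $\frac{1122701}{600330} \approx 1.8701$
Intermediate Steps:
$K{\left(A,k \right)} = 27$ ($K{\left(A,k \right)} = 3^{3} = 27$)
$I{\left(n,R \right)} = n$ ($I{\left(n,R \right)} = \left(R + n\right) - R = n$)
$c{\left(H,L \right)} = 139$ ($c{\left(H,L \right)} = 4 + 5 \cdot 27 = 4 + 135 = 139$)
$\frac{c{\left(211,-30 \right)}}{40022} + \frac{I{\left(-28,15 \right)}}{o{\left(-15 \right)}} = \frac{139}{40022} - \frac{28}{-15} = 139 \cdot \frac{1}{40022} - - \frac{28}{15} = \frac{139}{40022} + \frac{28}{15} = \frac{1122701}{600330}$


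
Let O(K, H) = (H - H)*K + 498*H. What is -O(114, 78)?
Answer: -38844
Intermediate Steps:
O(K, H) = 498*H (O(K, H) = 0*K + 498*H = 0 + 498*H = 498*H)
-O(114, 78) = -498*78 = -1*38844 = -38844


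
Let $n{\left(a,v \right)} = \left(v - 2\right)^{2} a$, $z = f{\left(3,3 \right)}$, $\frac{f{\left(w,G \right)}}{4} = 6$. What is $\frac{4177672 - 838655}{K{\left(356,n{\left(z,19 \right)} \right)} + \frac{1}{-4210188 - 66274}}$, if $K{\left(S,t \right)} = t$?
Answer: $\frac{14279179317854}{29661540431} \approx 481.4$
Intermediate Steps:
$f{\left(w,G \right)} = 24$ ($f{\left(w,G \right)} = 4 \cdot 6 = 24$)
$z = 24$
$n{\left(a,v \right)} = a \left(-2 + v\right)^{2}$ ($n{\left(a,v \right)} = \left(-2 + v\right)^{2} a = a \left(-2 + v\right)^{2}$)
$\frac{4177672 - 838655}{K{\left(356,n{\left(z,19 \right)} \right)} + \frac{1}{-4210188 - 66274}} = \frac{4177672 - 838655}{24 \left(-2 + 19\right)^{2} + \frac{1}{-4210188 - 66274}} = \frac{3339017}{24 \cdot 17^{2} + \frac{1}{-4276462}} = \frac{3339017}{24 \cdot 289 - \frac{1}{4276462}} = \frac{3339017}{6936 - \frac{1}{4276462}} = \frac{3339017}{\frac{29661540431}{4276462}} = 3339017 \cdot \frac{4276462}{29661540431} = \frac{14279179317854}{29661540431}$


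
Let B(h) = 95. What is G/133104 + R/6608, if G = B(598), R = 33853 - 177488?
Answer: -10125935/465864 ≈ -21.736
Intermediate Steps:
R = -143635
G = 95
G/133104 + R/6608 = 95/133104 - 143635/6608 = -10125935/465864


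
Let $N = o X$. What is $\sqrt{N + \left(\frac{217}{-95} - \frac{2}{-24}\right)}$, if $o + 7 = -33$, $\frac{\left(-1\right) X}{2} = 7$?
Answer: $\frac{\sqrt{181228935}}{570} \approx 23.618$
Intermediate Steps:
$X = -14$ ($X = \left(-2\right) 7 = -14$)
$o = -40$ ($o = -7 - 33 = -40$)
$N = 560$ ($N = \left(-40\right) \left(-14\right) = 560$)
$\sqrt{N + \left(\frac{217}{-95} - \frac{2}{-24}\right)} = \sqrt{560 + \left(\frac{217}{-95} - \frac{2}{-24}\right)} = \sqrt{560 + \left(217 \left(- \frac{1}{95}\right) - - \frac{1}{12}\right)} = \sqrt{560 + \left(- \frac{217}{95} + \frac{1}{12}\right)} = \sqrt{560 - \frac{2509}{1140}} = \sqrt{\frac{635891}{1140}} = \frac{\sqrt{181228935}}{570}$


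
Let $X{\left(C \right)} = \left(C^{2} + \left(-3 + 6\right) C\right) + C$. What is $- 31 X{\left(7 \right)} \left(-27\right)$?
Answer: $64449$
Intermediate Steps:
$X{\left(C \right)} = C^{2} + 4 C$ ($X{\left(C \right)} = \left(C^{2} + 3 C\right) + C = C^{2} + 4 C$)
$- 31 X{\left(7 \right)} \left(-27\right) = - 31 \cdot 7 \left(4 + 7\right) \left(-27\right) = - 31 \cdot 7 \cdot 11 \left(-27\right) = \left(-31\right) 77 \left(-27\right) = \left(-2387\right) \left(-27\right) = 64449$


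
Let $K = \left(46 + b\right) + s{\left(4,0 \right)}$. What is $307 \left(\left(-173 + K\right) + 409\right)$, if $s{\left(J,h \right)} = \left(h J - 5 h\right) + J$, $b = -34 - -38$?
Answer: $89030$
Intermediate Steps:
$b = 4$ ($b = -34 + 38 = 4$)
$s{\left(J,h \right)} = J - 5 h + J h$ ($s{\left(J,h \right)} = \left(J h - 5 h\right) + J = \left(- 5 h + J h\right) + J = J - 5 h + J h$)
$K = 54$ ($K = \left(46 + 4\right) + \left(4 - 0 + 4 \cdot 0\right) = 50 + \left(4 + 0 + 0\right) = 50 + 4 = 54$)
$307 \left(\left(-173 + K\right) + 409\right) = 307 \left(\left(-173 + 54\right) + 409\right) = 307 \left(-119 + 409\right) = 307 \cdot 290 = 89030$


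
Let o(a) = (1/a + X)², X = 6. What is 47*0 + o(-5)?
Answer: 841/25 ≈ 33.640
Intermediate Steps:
o(a) = (6 + 1/a)² (o(a) = (1/a + 6)² = (6 + 1/a)²)
47*0 + o(-5) = 47*0 + (1 + 6*(-5))²/(-5)² = 0 + (1 - 30)²/25 = 0 + (1/25)*(-29)² = 0 + (1/25)*841 = 0 + 841/25 = 841/25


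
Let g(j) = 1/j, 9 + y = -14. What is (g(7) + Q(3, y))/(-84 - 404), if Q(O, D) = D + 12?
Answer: 19/854 ≈ 0.022248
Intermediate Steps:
y = -23 (y = -9 - 14 = -23)
Q(O, D) = 12 + D
(g(7) + Q(3, y))/(-84 - 404) = (1/7 + (12 - 23))/(-84 - 404) = (⅐ - 11)/(-488) = -76/7*(-1/488) = 19/854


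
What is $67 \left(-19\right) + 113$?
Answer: $-1160$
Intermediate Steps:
$67 \left(-19\right) + 113 = -1273 + 113 = -1160$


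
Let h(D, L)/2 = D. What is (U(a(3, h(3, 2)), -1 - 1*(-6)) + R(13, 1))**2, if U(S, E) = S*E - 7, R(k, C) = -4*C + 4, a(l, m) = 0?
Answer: 49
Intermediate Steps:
h(D, L) = 2*D
R(k, C) = 4 - 4*C
U(S, E) = -7 + E*S (U(S, E) = E*S - 7 = -7 + E*S)
(U(a(3, h(3, 2)), -1 - 1*(-6)) + R(13, 1))**2 = ((-7 + (-1 - 1*(-6))*0) + (4 - 4*1))**2 = ((-7 + (-1 + 6)*0) + (4 - 4))**2 = ((-7 + 5*0) + 0)**2 = ((-7 + 0) + 0)**2 = (-7 + 0)**2 = (-7)**2 = 49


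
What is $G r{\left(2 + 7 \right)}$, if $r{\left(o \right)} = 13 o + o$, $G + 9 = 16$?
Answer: $882$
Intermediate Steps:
$G = 7$ ($G = -9 + 16 = 7$)
$r{\left(o \right)} = 14 o$
$G r{\left(2 + 7 \right)} = 7 \cdot 14 \left(2 + 7\right) = 7 \cdot 14 \cdot 9 = 7 \cdot 126 = 882$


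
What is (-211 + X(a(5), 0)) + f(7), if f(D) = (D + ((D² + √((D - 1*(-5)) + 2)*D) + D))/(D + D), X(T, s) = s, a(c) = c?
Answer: -413/2 + √14/2 ≈ -204.63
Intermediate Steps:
f(D) = (D² + 2*D + D*√(7 + D))/(2*D) (f(D) = (D + ((D² + √((D + 5) + 2)*D) + D))/((2*D)) = (D + ((D² + √((5 + D) + 2)*D) + D))*(1/(2*D)) = (D + ((D² + √(7 + D)*D) + D))*(1/(2*D)) = (D + ((D² + D*√(7 + D)) + D))*(1/(2*D)) = (D + (D + D² + D*√(7 + D)))*(1/(2*D)) = (D² + 2*D + D*√(7 + D))*(1/(2*D)) = (D² + 2*D + D*√(7 + D))/(2*D))
(-211 + X(a(5), 0)) + f(7) = (-211 + 0) + (1 + (½)*7 + √(7 + 7)/2) = -211 + (1 + 7/2 + √14/2) = -211 + (9/2 + √14/2) = -413/2 + √14/2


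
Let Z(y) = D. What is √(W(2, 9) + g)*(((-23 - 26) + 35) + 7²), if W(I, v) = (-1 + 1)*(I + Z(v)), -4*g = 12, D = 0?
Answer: 35*I*√3 ≈ 60.622*I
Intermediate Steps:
g = -3 (g = -¼*12 = -3)
Z(y) = 0
W(I, v) = 0 (W(I, v) = (-1 + 1)*(I + 0) = 0*I = 0)
√(W(2, 9) + g)*(((-23 - 26) + 35) + 7²) = √(0 - 3)*(((-23 - 26) + 35) + 7²) = √(-3)*((-49 + 35) + 49) = (I*√3)*(-14 + 49) = (I*√3)*35 = 35*I*√3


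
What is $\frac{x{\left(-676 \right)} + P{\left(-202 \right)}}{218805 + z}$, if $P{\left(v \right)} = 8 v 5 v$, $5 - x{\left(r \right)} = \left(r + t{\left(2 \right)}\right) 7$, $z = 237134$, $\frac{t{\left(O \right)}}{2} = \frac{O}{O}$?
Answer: $\frac{1636883}{455939} \approx 3.5901$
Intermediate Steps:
$t{\left(O \right)} = 2$ ($t{\left(O \right)} = 2 \frac{O}{O} = 2 \cdot 1 = 2$)
$x{\left(r \right)} = -9 - 7 r$ ($x{\left(r \right)} = 5 - \left(r + 2\right) 7 = 5 - \left(2 + r\right) 7 = 5 - \left(14 + 7 r\right) = -9 - 7 r$)
$P{\left(v \right)} = 40 v^{2}$ ($P{\left(v \right)} = 8 \cdot 5 v v = 40 v v = 40 v^{2}$)
$\frac{x{\left(-676 \right)} + P{\left(-202 \right)}}{218805 + z} = \frac{\left(-9 - -4732\right) + 40 \left(-202\right)^{2}}{218805 + 237134} = \frac{\left(-9 + 4732\right) + 40 \cdot 40804}{455939} = \left(4723 + 1632160\right) \frac{1}{455939} = 1636883 \cdot \frac{1}{455939} = \frac{1636883}{455939}$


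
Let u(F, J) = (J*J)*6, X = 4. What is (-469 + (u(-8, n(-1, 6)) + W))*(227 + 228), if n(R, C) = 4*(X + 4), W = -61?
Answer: 2554370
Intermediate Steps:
n(R, C) = 32 (n(R, C) = 4*(4 + 4) = 4*8 = 32)
u(F, J) = 6*J**2 (u(F, J) = J**2*6 = 6*J**2)
(-469 + (u(-8, n(-1, 6)) + W))*(227 + 228) = (-469 + (6*32**2 - 61))*(227 + 228) = (-469 + (6*1024 - 61))*455 = (-469 + (6144 - 61))*455 = (-469 + 6083)*455 = 5614*455 = 2554370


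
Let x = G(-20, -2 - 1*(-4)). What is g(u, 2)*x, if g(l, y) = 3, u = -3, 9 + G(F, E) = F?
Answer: -87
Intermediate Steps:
G(F, E) = -9 + F
x = -29 (x = -9 - 20 = -29)
g(u, 2)*x = 3*(-29) = -87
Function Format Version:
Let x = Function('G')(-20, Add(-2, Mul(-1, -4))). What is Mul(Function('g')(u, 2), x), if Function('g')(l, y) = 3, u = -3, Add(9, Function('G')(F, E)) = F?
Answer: -87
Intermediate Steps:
Function('G')(F, E) = Add(-9, F)
x = -29 (x = Add(-9, -20) = -29)
Mul(Function('g')(u, 2), x) = Mul(3, -29) = -87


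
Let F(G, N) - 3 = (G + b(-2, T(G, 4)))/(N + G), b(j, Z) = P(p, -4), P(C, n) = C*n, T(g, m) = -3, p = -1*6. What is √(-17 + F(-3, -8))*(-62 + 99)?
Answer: 185*I*√77/11 ≈ 147.58*I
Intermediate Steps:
p = -6
b(j, Z) = 24 (b(j, Z) = -6*(-4) = 24)
F(G, N) = 3 + (24 + G)/(G + N) (F(G, N) = 3 + (G + 24)/(N + G) = 3 + (24 + G)/(G + N))
√(-17 + F(-3, -8))*(-62 + 99) = √(-17 + (24 + 3*(-8) + 4*(-3))/(-3 - 8))*(-62 + 99) = √(-17 + (24 - 24 - 12)/(-11))*37 = √(-17 - 1/11*(-12))*37 = √(-17 + 12/11)*37 = √(-175/11)*37 = (5*I*√77/11)*37 = 185*I*√77/11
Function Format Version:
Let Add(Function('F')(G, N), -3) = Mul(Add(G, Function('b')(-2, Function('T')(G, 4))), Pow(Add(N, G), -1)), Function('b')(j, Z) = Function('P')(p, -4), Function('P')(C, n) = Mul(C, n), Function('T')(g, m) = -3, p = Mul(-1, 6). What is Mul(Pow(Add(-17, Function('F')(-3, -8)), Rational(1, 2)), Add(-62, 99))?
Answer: Mul(Rational(185, 11), I, Pow(77, Rational(1, 2))) ≈ Mul(147.58, I)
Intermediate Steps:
p = -6
Function('b')(j, Z) = 24 (Function('b')(j, Z) = Mul(-6, -4) = 24)
Function('F')(G, N) = Add(3, Mul(Pow(Add(G, N), -1), Add(24, G))) (Function('F')(G, N) = Add(3, Mul(Add(G, 24), Pow(Add(N, G), -1))) = Add(3, Mul(Add(24, G), Pow(Add(G, N), -1))) = Add(3, Mul(Pow(Add(G, N), -1), Add(24, G))))
Mul(Pow(Add(-17, Function('F')(-3, -8)), Rational(1, 2)), Add(-62, 99)) = Mul(Pow(Add(-17, Mul(Pow(Add(-3, -8), -1), Add(24, Mul(3, -8), Mul(4, -3)))), Rational(1, 2)), Add(-62, 99)) = Mul(Pow(Add(-17, Mul(Pow(-11, -1), Add(24, -24, -12))), Rational(1, 2)), 37) = Mul(Pow(Add(-17, Mul(Rational(-1, 11), -12)), Rational(1, 2)), 37) = Mul(Pow(Add(-17, Rational(12, 11)), Rational(1, 2)), 37) = Mul(Pow(Rational(-175, 11), Rational(1, 2)), 37) = Mul(Mul(Rational(5, 11), I, Pow(77, Rational(1, 2))), 37) = Mul(Rational(185, 11), I, Pow(77, Rational(1, 2)))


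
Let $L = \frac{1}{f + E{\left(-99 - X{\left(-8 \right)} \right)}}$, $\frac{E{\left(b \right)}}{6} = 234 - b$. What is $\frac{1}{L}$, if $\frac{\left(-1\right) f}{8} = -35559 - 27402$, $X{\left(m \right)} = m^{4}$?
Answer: $530262$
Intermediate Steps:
$E{\left(b \right)} = 1404 - 6 b$ ($E{\left(b \right)} = 6 \left(234 - b\right) = 1404 - 6 b$)
$f = 503688$ ($f = - 8 \left(-35559 - 27402\right) = \left(-8\right) \left(-62961\right) = 503688$)
$L = \frac{1}{530262}$ ($L = \frac{1}{503688 - \left(-1404 + 6 \left(-99 - \left(-8\right)^{4}\right)\right)} = \frac{1}{503688 - \left(-1404 + 6 \left(-99 - 4096\right)\right)} = \frac{1}{503688 + \left(1404 - -25170\right)} = \frac{1}{503688 + \left(1404 + 25170\right)} = \frac{1}{503688 + 26574} = \frac{1}{530262} \approx 1.8859 \cdot 10^{-6}$)
$\frac{1}{L} = \frac{1}{\frac{1}{530262}} = 530262$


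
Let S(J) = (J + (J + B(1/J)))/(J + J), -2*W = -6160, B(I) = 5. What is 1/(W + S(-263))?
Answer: 526/1620601 ≈ 0.00032457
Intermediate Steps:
W = 3080 (W = -½*(-6160) = 3080)
S(J) = (5 + 2*J)/(2*J) (S(J) = (J + (J + 5))/(J + J) = (J + (5 + J))/((2*J)) = (5 + 2*J)*(1/(2*J)) = (5 + 2*J)/(2*J))
1/(W + S(-263)) = 1/(3080 + (5/2 - 263)/(-263)) = 1/(3080 - 1/263*(-521/2)) = 1/(3080 + 521/526) = 1/(1620601/526) = 526/1620601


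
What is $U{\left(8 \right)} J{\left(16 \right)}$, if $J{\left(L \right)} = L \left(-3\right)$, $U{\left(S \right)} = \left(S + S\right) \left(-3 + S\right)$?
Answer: $-3840$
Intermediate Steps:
$U{\left(S \right)} = 2 S \left(-3 + S\right)$
$J{\left(L \right)} = - 3 L$
$U{\left(8 \right)} J{\left(16 \right)} = 2 \cdot 8 \left(-3 + 8\right) \left(\left(-3\right) 16\right) = 2 \cdot 8 \cdot 5 \left(-48\right) = 80 \left(-48\right) = -3840$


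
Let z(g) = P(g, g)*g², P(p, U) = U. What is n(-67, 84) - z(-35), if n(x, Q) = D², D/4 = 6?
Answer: 43451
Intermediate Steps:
D = 24 (D = 4*6 = 24)
n(x, Q) = 576 (n(x, Q) = 24² = 576)
z(g) = g³ (z(g) = g*g² = g³)
n(-67, 84) - z(-35) = 576 - 1*(-35)³ = 576 - 1*(-42875) = 576 + 42875 = 43451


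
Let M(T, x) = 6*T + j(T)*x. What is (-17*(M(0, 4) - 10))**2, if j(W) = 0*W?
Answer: 28900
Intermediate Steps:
j(W) = 0
M(T, x) = 6*T (M(T, x) = 6*T + 0*x = 6*T + 0 = 6*T)
(-17*(M(0, 4) - 10))**2 = (-17*(6*0 - 10))**2 = (-17*(0 - 10))**2 = (-17*(-10))**2 = 170**2 = 28900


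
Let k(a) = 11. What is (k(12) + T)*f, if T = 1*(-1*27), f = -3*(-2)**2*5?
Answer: 960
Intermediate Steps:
f = -60 (f = -3*4*5 = -12*5 = -60)
T = -27 (T = 1*(-27) = -27)
(k(12) + T)*f = (11 - 27)*(-60) = -16*(-60) = 960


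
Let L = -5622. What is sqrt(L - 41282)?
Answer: 2*I*sqrt(11726) ≈ 216.57*I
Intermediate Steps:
sqrt(L - 41282) = sqrt(-5622 - 41282) = sqrt(-46904) = 2*I*sqrt(11726)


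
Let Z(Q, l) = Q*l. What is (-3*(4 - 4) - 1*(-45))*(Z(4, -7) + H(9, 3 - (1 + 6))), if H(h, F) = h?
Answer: -855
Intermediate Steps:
(-3*(4 - 4) - 1*(-45))*(Z(4, -7) + H(9, 3 - (1 + 6))) = (-3*(4 - 4) - 1*(-45))*(4*(-7) + 9) = (-3*0 + 45)*(-28 + 9) = (0 + 45)*(-19) = 45*(-19) = -855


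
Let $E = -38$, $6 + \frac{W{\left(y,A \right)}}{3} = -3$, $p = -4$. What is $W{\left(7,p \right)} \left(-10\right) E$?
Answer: $-10260$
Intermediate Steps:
$W{\left(y,A \right)} = -27$ ($W{\left(y,A \right)} = -18 + 3 \left(-3\right) = -18 - 9 = -27$)
$W{\left(7,p \right)} \left(-10\right) E = \left(-27\right) \left(-10\right) \left(-38\right) = 270 \left(-38\right) = -10260$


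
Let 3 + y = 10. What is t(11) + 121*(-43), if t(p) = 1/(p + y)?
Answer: -93653/18 ≈ -5202.9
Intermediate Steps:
y = 7 (y = -3 + 10 = 7)
t(p) = 1/(7 + p) (t(p) = 1/(p + 7) = 1/(7 + p))
t(11) + 121*(-43) = 1/(7 + 11) + 121*(-43) = 1/18 - 5203 = -93653/18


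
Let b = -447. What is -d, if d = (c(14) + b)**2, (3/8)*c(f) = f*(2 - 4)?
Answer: -2449225/9 ≈ -2.7214e+5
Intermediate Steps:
c(f) = -16*f/3 (c(f) = 8*(f*(2 - 4))/3 = 8*(f*(-2))/3 = 8*(-2*f)/3 = -16*f/3)
d = 2449225/9 (d = (-16/3*14 - 447)**2 = (-224/3 - 447)**2 = (-1565/3)**2 = 2449225/9 ≈ 2.7214e+5)
-d = -1*2449225/9 = -2449225/9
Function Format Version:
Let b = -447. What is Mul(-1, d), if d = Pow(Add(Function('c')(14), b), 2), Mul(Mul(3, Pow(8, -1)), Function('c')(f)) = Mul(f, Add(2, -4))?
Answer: Rational(-2449225, 9) ≈ -2.7214e+5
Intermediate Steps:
Function('c')(f) = Mul(Rational(-16, 3), f) (Function('c')(f) = Mul(Rational(8, 3), Mul(f, Add(2, -4))) = Mul(Rational(8, 3), Mul(f, -2)) = Mul(Rational(8, 3), Mul(-2, f)) = Mul(Rational(-16, 3), f))
d = Rational(2449225, 9) (d = Pow(Add(Mul(Rational(-16, 3), 14), -447), 2) = Pow(Add(Rational(-224, 3), -447), 2) = Pow(Rational(-1565, 3), 2) = Rational(2449225, 9) ≈ 2.7214e+5)
Mul(-1, d) = Mul(-1, Rational(2449225, 9)) = Rational(-2449225, 9)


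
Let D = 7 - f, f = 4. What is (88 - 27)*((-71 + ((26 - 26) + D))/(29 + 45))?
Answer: -2074/37 ≈ -56.054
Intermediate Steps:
D = 3 (D = 7 - 1*4 = 7 - 4 = 3)
(88 - 27)*((-71 + ((26 - 26) + D))/(29 + 45)) = (88 - 27)*((-71 + ((26 - 26) + 3))/(29 + 45)) = 61*((-71 + (0 + 3))/74) = 61*((-71 + 3)*(1/74)) = 61*(-68*1/74) = 61*(-34/37) = -2074/37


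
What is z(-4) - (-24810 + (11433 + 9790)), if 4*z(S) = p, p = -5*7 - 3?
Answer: 7155/2 ≈ 3577.5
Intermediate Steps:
p = -38 (p = -35 - 3 = -38)
z(S) = -19/2 (z(S) = (¼)*(-38) = -19/2)
z(-4) - (-24810 + (11433 + 9790)) = -19/2 - (-24810 + (11433 + 9790)) = -19/2 - (-24810 + 21223) = -19/2 - 1*(-3587) = -19/2 + 3587 = 7155/2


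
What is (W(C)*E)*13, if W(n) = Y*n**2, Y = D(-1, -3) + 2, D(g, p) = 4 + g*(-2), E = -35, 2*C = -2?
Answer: -3640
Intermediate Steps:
C = -1 (C = (1/2)*(-2) = -1)
D(g, p) = 4 - 2*g
Y = 8 (Y = (4 - 2*(-1)) + 2 = (4 + 2) + 2 = 6 + 2 = 8)
W(n) = 8*n**2
(W(C)*E)*13 = ((8*(-1)**2)*(-35))*13 = ((8*1)*(-35))*13 = (8*(-35))*13 = -280*13 = -3640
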